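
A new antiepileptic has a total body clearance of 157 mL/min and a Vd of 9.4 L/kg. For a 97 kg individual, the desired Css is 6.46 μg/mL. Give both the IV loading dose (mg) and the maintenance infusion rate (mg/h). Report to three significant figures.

Vd = 9.4 L/kg × 97 kg = 911.8 L
LD = Vd · C_target = 911.8 × 6.46 = 5890 mg
CL = 157 mL/min × 60/1000 = 9.420 L/h
Maintenance: replace elimination → rate = CL × Css = 9.420 × 6.46 = 60.85 mg/h

(a) 5890 mg; (b) 60.9 mg/h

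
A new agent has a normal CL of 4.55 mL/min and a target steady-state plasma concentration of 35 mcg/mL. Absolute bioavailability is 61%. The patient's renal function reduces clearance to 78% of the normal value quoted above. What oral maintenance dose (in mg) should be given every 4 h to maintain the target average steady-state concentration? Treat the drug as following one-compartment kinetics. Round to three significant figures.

CL = 4.55 mL/min × 60/1000 = 0.2730 L/h
Patient clearance = 0.78 × 0.2730 = 0.2129 L/h
D = CL × Css × τ / F = 0.2129 × 35 × 4 / 0.61 = 48.86 mg

48.9 mg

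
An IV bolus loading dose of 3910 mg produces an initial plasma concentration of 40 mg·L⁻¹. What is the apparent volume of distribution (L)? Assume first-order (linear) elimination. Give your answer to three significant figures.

Immediately after an IV bolus, C₀ = Dose / Vd, so Vd = Dose / C₀.
Vd = 3910 / 40 = 97.75 L

97.8 L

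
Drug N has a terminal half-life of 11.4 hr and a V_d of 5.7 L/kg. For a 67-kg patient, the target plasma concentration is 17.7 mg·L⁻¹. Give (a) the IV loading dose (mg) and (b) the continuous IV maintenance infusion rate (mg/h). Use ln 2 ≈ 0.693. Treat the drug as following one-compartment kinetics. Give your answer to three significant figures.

Total Vd = 5.7 × 67 = 381.9 L
LD = Vd × C = 381.9 × 17.7 = 6760 mg
CL = 0.693 × Vd / t½ = 0.693 × 381.9 / 11.4 = 23.22 L/h
Infusion rate = CL × Css = 23.22 × 17.7 = 411.0 mg/h

(a) 6760 mg; (b) 411 mg/h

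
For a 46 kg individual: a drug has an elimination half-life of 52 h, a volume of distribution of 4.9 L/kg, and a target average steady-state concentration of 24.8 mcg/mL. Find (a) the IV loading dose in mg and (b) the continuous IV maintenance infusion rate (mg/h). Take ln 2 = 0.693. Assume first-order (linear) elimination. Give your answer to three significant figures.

Vd = 4.9 L/kg × 46 kg = 225.4 L
LD = Vd × C = 225.4 × 24.8 = 5590 mg
CL = 0.693 × Vd / t½ = 0.693 × 225.4 / 52 = 3.004 L/h
Infusion rate = CL × Css = 3.004 × 24.8 = 74.50 mg/h

(a) 5590 mg; (b) 74.5 mg/h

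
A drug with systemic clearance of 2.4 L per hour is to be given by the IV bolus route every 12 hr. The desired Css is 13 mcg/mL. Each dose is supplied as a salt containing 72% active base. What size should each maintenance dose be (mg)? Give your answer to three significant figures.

520 mg

D = CL × Css × τ / S = 2.400 × 13 × 12 / 0.72 = 520.0 mg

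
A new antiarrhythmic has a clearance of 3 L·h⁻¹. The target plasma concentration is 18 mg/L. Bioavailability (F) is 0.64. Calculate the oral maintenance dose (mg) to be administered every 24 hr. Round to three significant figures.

2030 mg

D = CL × Css × τ / F = 3.000 × 18 × 24 / 0.64 = 2025 mg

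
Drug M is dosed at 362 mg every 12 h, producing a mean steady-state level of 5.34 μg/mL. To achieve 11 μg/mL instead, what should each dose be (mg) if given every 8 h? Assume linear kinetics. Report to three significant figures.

497 mg

For first-order elimination, Css ∝ F·D/(CL·τ); F and CL are unchanged, so Css ∝ D/τ.
D₂ = D₁ × (Css,target / Css,current) × (τ₂/τ₁) = 362 × (11/5.34) × (8/12) = 497.1 mg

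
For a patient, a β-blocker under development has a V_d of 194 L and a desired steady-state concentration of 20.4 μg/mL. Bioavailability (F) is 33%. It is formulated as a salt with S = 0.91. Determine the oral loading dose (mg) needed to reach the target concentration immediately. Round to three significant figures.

LD = Vd × C / F / S = 194.0 × 20.40 / 0.33 / 0.91 = 13180 mg

13200 mg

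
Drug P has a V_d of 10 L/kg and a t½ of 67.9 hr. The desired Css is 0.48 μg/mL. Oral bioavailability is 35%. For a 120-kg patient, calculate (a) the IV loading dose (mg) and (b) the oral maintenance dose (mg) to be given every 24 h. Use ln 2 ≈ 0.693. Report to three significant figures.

Vd(total) = 120 kg × 10 L/kg = 1200 L
LD = Vd × C = 1200 × 0.48 = 576.0 mg
CL = 0.693 × Vd / t½ = 0.693 × 1200 / 67.9 = 12.25 L/h
D = CL × Css × τ / F = 12.25 × 0.48 × 24 / 0.35 = 403.2 mg

(a) 576 mg; (b) 403 mg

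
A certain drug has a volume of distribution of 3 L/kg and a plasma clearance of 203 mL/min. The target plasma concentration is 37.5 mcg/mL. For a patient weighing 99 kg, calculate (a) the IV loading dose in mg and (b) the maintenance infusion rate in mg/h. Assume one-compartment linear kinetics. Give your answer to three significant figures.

Vd = 3 L/kg × 99 kg = 297.0 L
Loading: fill Vd to C_target → 297.0 L × 37.5 mg/L = 11140 mg
CL = 203 mL/min = 203 × 0.06 = 12.18 L/h
Infusion rate = 12.18 L/h × 37.5 mg/L = 456.8 mg/h

(a) 11100 mg; (b) 457 mg/h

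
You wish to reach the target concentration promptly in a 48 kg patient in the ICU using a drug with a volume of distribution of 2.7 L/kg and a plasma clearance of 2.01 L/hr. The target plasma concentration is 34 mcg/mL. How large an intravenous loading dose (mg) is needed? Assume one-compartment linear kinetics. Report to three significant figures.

Vd = 2.7 L/kg × 48 kg = 129.6 L
LD is governed by Vd — clearance does not enter the loading-dose calculation.
LD = Vd × C = 129.6 × 34.00 = 4406 mg

4410 mg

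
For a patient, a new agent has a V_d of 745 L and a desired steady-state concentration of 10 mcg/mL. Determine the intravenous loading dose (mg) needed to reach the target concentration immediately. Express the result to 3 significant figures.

LD = Vd × C = 745.0 × 10.00 = 7450 mg

7450 mg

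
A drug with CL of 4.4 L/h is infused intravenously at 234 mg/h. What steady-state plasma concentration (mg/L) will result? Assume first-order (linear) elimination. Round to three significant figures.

Css = rate / CL = 234 / 4.400 = 53.18 mg/L

53.2 mg/L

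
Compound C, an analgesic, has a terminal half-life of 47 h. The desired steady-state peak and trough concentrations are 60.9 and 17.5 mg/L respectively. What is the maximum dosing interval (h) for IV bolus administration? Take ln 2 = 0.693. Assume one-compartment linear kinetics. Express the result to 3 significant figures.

84.6 h

k = 0.693 / t½ = 0.693 / 47 = 0.01474 h⁻¹
Between IV bolus doses, concentration decays as C = C₀·e^(−kτ), so C_peak/C_trough = e^(kτ).
τ_max = ln(C_peak/C_trough) / k = ln(60.9/17.5) / 0.01474 = 1.247 / 0.01474 = 84.60 h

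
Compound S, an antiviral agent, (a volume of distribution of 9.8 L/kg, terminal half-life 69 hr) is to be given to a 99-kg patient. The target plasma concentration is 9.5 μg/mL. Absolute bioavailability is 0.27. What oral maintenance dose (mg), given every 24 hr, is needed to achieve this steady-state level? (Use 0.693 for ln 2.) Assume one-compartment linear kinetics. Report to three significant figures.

8230 mg

Vd(total) = 99 kg × 9.8 L/kg = 970.2 L
CL = 0.693 × Vd / t½ = 0.693 × 970.2 / 69 = 9.744 L/h
D = CL × Css × τ / F = 9.744 × 9.5 × 24 / 0.27 = 8228 mg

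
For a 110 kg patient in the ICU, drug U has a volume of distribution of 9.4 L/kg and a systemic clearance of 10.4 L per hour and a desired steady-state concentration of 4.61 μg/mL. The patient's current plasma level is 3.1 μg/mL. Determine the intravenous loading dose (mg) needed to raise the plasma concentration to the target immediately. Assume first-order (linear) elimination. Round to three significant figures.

1560 mg

Vd(total) = 110 kg × 9.4 L/kg = 1034 L
Concentration deficit ΔC = 4.61 − 3.1 = 1.510 mg/L
LD = Vd × ΔC = 1034 × 1.510 = 1561 mg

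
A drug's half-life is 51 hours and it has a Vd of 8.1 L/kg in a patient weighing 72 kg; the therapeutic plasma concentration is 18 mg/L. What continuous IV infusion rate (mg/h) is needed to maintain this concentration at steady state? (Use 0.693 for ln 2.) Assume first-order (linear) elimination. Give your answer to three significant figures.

Vd(total) = 72 kg × 8.1 L/kg = 583.2 L
CL = ln 2 · Vd / t½ = 0.693 × 583.2 / 51 = 7.925 L/h
Infusion rate = CL × Css = 7.925 × 18 = 142.7 mg/h

143 mg/h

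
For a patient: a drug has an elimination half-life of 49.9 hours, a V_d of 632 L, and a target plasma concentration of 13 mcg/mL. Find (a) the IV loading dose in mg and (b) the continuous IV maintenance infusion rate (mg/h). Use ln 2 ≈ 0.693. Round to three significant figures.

(a) 8220 mg; (b) 114 mg/h

LD = Vd × C = 632.0 × 13 = 8216 mg
CL = 0.693 × Vd / t½ = 0.693 × 632.0 / 49.9 = 8.777 L/h
Infusion rate = CL × Css = 8.777 × 13 = 114.1 mg/h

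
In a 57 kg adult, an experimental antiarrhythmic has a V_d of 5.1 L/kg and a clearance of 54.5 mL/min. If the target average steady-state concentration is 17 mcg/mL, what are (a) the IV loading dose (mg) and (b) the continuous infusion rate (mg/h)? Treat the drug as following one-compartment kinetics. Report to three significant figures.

Vd(total) = 57 kg × 5.1 L/kg = 290.7 L
Loading: fill Vd to C_target → 290.7 L × 17 mg/L = 4942 mg
Convert clearance: 54.5 mL/min × 60 min/h ÷ 1000 mL/L = 3.270 L/h
Maintenance: replace elimination → rate = CL × Css = 3.270 × 17 = 55.59 mg/h

(a) 4940 mg; (b) 55.6 mg/h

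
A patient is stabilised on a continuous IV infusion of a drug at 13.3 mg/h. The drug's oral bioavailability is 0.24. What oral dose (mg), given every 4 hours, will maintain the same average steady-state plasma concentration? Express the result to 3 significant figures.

To maintain the same Css, the systemic dosing rate must be unchanged: F·D/τ = infusion rate.
D = rate × τ / F = 13.3 × 4 / 0.24 = 221.7 mg

222 mg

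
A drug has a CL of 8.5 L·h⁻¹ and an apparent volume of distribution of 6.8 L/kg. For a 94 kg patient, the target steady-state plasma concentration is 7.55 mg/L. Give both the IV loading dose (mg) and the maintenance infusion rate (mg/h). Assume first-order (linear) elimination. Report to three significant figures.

Vd(total) = 94 kg × 6.8 L/kg = 639.2 L
LD = Vd · C_target = 639.2 × 7.55 = 4826 mg
Maintenance infusion rate = CL × Css = 8.500 × 7.55 = 64.18 mg/h

(a) 4830 mg; (b) 64.2 mg/h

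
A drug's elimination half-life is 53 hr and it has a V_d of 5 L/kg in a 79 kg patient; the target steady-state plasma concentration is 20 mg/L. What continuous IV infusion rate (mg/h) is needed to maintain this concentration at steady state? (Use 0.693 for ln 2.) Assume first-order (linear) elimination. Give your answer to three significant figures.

Vd = 5 L/kg × 79 kg = 395.0 L
CL = 0.693 × Vd / t½ = 0.693 × 395.0 / 53 = 5.165 L/h
Infusion rate = CL × Css = 5.165 × 20 = 103.3 mg/h

103 mg/h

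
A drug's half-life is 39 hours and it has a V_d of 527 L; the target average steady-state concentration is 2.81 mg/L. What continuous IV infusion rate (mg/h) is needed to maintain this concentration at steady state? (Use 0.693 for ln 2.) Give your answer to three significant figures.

k = 0.693/39 = 0.01777 h⁻¹, so CL = k·Vd = 0.01777 × 527.0 = 9.365 L/h
Infusion rate = CL × Css = 9.365 × 2.81 = 26.32 mg/h

26.3 mg/h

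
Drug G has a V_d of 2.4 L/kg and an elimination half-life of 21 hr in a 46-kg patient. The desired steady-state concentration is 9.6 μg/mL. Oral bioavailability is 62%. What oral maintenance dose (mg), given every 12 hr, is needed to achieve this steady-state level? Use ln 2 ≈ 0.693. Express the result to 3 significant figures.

Total Vd = 2.4 × 46 = 110.4 L
k = 0.693/21 = 0.03300 h⁻¹, so CL = k·Vd = 0.03300 × 110.4 = 3.643 L/h
D = CL × Css × τ / F = 3.643 × 9.6 × 12 / 0.62 = 676.9 mg

677 mg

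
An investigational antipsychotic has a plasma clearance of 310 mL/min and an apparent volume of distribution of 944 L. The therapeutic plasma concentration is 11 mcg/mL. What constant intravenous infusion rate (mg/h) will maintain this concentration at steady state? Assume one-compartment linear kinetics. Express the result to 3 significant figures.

205 mg/h

CL = 310 mL/min = 310 × 0.06 = 18.60 L/h
Maintenance depends on clearance, not Vd — rate in must match rate out.
Infusion rate = CL · Css = 18.60 L/h × 11 mg/L = 204.6 mg/h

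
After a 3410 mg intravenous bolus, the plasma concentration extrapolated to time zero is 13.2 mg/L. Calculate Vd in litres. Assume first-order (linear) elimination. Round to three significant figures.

258 L

Immediately after an IV bolus, C₀ = Dose / Vd, so Vd = Dose / C₀.
Vd = 3410 / 13.2 = 258.3 L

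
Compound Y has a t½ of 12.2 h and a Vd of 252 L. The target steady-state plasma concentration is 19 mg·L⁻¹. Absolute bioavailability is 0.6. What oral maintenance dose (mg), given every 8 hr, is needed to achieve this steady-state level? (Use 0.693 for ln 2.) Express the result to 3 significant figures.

CL = ln 2 · Vd / t½ = 0.693 × 252.0 / 12.2 = 14.31 L/h
D = CL × Css × τ / F = 14.31 × 19 × 8 / 0.6 = 3625 mg

3630 mg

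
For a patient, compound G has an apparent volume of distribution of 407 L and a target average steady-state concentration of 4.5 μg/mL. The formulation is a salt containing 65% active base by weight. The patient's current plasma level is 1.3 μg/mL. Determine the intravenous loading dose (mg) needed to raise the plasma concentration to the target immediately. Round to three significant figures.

2000 mg

Concentration deficit ΔC = 4.5 − 1.3 = 3.200 mg/L
LD = Vd × ΔC / S = 407.0 × 3.200 / 0.65 = 2004 mg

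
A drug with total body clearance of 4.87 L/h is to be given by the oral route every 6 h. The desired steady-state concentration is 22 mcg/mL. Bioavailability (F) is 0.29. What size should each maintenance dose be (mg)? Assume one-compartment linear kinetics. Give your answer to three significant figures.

D = CL × Css × τ / F = 4.870 × 22 × 6 / 0.29 = 2217 mg

2220 mg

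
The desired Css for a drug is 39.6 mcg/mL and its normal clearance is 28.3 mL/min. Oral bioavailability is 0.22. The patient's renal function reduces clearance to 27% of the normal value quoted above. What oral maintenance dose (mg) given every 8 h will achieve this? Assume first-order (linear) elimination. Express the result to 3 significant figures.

660 mg

CL = 28.3 mL/min = 28.3 × 0.06 = 1.698 L/h
Patient clearance = 0.27 × 1.698 = 0.4585 L/h
At steady state, dose per interval replaces the amount cleared in that interval: F·D/τ = CL·Css.
D = CL × Css × τ / F = 0.4585 × 39.6 × 8 / 0.22 = 660.2 mg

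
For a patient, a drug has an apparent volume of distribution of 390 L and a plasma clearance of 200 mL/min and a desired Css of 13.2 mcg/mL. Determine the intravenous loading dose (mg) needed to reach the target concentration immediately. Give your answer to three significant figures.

5150 mg

The loading dose fills Vd to the target concentration; clearance is irrelevant here.
LD = Vd × C = 390.0 × 13.20 = 5148 mg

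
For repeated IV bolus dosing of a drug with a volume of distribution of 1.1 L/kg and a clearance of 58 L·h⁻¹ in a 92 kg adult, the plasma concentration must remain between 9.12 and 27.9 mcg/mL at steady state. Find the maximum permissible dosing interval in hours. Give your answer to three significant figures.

Vd(total) = 92 kg × 1.1 L/kg = 101.2 L
k = CL / Vd = 58.00 / 101.2 = 0.5731 h⁻¹
Between IV bolus doses, concentration decays as C = C₀·e^(−kτ), so C_peak/C_trough = e^(kτ).
τ_max = ln(C_peak/C_trough) / k = ln(27.9/9.12) / 0.5731 = 1.118 / 0.5731 = 1.951 h

1.95 h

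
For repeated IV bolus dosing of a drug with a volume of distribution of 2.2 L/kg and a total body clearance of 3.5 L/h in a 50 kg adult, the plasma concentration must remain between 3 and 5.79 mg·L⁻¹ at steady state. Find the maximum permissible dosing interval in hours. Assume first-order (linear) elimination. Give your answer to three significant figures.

20.7 h

Total Vd = 2.2 × 50 = 110.0 L
k = CL / Vd = 3.500 / 110.0 = 0.03182 h⁻¹
Between IV bolus doses, concentration decays as C = C₀·e^(−kτ), so C_peak/C_trough = e^(kτ).
τ_max = ln(C_peak/C_trough) / k = ln(5.79/3) / 0.03182 = 0.6575 / 0.03182 = 20.66 h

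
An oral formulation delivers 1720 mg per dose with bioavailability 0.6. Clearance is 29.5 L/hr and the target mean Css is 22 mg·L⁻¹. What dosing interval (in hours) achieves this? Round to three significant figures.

1.59 h

F·D/τ = CL·Css → τ = F·D / (CL·Css).
τ = 0.6 × 1720 / (29.5 × 22) = 1.590 h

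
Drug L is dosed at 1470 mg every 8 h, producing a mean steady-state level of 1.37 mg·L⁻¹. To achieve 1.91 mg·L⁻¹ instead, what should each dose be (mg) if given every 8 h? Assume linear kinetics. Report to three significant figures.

For first-order elimination, Css ∝ F·D/(CL·τ); F and CL are unchanged, so Css ∝ D/τ.
D₂ = D₁ × (Css,target / Css,current) = 1470 × 1.91/1.37 = 2049 mg

2050 mg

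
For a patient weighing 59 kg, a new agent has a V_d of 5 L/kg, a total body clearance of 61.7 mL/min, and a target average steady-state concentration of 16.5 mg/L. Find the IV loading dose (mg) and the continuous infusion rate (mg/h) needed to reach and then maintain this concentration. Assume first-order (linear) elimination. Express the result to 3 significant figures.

(a) 4870 mg; (b) 61.1 mg/h

Vd = 5 L/kg × 59 kg = 295.0 L
Loading dose = Vd × C = 295.0 × 16.5 = 4868 mg
CL = 61.7 mL/min × 60/1000 = 3.702 L/h
Infusion rate = 3.702 L/h × 16.5 mg/L = 61.08 mg/h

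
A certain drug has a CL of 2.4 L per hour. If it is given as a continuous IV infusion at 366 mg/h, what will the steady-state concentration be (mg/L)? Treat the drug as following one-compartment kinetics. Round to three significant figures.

Css = rate / CL = 366 / 2.400 = 152.5 mg/L

153 mg/L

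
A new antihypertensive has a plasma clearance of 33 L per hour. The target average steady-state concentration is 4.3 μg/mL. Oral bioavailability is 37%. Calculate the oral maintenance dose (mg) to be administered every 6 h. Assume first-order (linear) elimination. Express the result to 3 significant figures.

2300 mg

D = CL × Css × τ / F = 33.00 × 4.3 × 6 / 0.37 = 2301 mg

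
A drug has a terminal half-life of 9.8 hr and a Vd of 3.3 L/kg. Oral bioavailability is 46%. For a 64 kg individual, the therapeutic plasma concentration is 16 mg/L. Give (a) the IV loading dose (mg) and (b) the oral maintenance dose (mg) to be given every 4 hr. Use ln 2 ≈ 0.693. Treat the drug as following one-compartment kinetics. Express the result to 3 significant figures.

(a) 3380 mg; (b) 2080 mg

Vd(total) = 64 kg × 3.3 L/kg = 211.2 L
LD = Vd × C = 211.2 × 16 = 3379 mg
CL = 0.693 × Vd / t½ = 0.693 × 211.2 / 9.8 = 14.93 L/h
D = CL × Css × τ / F = 14.93 × 16 × 4 / 0.46 = 2077 mg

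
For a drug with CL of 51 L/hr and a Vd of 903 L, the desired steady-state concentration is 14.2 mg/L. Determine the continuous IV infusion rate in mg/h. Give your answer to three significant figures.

At steady state, infusion rate equals elimination rate: rate in = CL × Css.
Rate = CL × Css = 51.00 × 14.2 = 724.2 mg/h

724 mg/h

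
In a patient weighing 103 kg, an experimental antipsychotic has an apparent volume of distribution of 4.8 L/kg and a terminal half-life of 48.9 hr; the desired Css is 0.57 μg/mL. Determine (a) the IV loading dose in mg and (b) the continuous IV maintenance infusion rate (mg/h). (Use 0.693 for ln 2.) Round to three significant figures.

Total Vd = 4.8 × 103 = 494.4 L
LD = Vd × C = 494.4 × 0.57 = 281.8 mg
CL = 0.693 × Vd / t½ = 0.693 × 494.4 / 48.9 = 7.007 L/h
Infusion rate = CL × Css = 7.007 × 0.57 = 3.994 mg/h

(a) 282 mg; (b) 3.99 mg/h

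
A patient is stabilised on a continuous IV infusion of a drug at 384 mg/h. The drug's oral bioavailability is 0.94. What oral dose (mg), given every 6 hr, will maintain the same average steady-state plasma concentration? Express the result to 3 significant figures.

To maintain the same Css, the systemic dosing rate must be unchanged: F·D/τ = infusion rate.
D = rate × τ / F = 384 × 6 / 0.94 = 2451 mg

2450 mg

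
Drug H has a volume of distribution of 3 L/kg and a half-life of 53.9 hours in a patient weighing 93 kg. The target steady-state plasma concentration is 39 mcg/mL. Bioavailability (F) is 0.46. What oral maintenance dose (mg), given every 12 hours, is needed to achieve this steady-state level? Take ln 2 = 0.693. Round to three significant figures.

Vd(total) = 93 kg × 3 L/kg = 279.0 L
CL = 0.693 × Vd / t½ = 0.693 × 279.0 / 53.9 = 3.587 L/h
D = CL × Css × τ / F = 3.587 × 39 × 12 / 0.46 = 3649 mg

3650 mg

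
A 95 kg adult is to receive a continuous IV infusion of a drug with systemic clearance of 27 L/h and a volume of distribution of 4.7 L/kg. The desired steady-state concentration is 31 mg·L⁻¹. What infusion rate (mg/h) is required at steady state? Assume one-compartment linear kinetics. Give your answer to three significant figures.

R₀ = 27.00 × 31 = 837.0 mg/h

837 mg/h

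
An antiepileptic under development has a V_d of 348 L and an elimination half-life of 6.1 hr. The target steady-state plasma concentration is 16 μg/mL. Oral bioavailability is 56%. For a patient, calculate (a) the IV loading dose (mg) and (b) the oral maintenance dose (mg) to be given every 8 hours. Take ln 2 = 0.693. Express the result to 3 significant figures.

(a) 5570 mg; (b) 9040 mg

LD = Vd × C = 348.0 × 16 = 5568 mg
CL = 0.693 × Vd / t½ = 0.693 × 348.0 / 6.1 = 39.54 L/h
D = CL × Css × τ / F = 39.54 × 16 × 8 / 0.56 = 9038 mg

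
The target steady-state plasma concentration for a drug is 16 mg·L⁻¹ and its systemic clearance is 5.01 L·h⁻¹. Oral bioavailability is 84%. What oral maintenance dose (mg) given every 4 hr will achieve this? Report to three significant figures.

At steady state, dose per interval replaces the amount cleared in that interval: F·D/τ = CL·Css.
D = CL × Css × τ / F = 5.010 × 16 × 4 / 0.84 = 381.7 mg

382 mg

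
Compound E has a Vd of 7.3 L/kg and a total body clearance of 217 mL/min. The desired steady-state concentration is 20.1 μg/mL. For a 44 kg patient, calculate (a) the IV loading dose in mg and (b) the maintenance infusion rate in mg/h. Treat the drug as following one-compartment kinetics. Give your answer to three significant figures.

(a) 6460 mg; (b) 262 mg/h

Vd(total) = 44 kg × 7.3 L/kg = 321.2 L
LD = Vd · C_target = 321.2 × 20.1 = 6456 mg
CL = 217 mL/min = 217 × 0.06 = 13.02 L/h
Maintenance infusion rate = CL × Css = 13.02 × 20.1 = 261.7 mg/h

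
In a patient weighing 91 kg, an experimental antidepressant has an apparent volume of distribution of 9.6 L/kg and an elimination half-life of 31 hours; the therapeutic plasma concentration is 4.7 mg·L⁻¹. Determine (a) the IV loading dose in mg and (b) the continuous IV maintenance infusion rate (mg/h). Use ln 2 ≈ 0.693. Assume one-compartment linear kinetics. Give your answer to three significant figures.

Vd(total) = 91 kg × 9.6 L/kg = 873.6 L
LD = Vd × C = 873.6 × 4.7 = 4106 mg
CL = 0.693 × Vd / t½ = 0.693 × 873.6 / 31 = 19.53 L/h
Infusion rate = CL × Css = 19.53 × 4.7 = 91.79 mg/h

(a) 4110 mg; (b) 91.8 mg/h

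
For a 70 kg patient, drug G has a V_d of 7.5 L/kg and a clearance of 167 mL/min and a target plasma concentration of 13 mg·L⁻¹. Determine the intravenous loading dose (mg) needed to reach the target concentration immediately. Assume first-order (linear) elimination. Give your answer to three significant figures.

6830 mg

Total Vd = 7.5 × 70 = 525.0 L
LD = Vd × C = 525.0 × 13.00 = 6825 mg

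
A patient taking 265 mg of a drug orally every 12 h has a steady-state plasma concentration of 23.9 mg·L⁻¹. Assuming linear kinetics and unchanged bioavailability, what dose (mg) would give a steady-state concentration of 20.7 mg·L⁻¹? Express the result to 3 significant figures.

For first-order elimination, Css ∝ F·D/(CL·τ); F and CL are unchanged, so Css ∝ D/τ.
D₂ = D₁ × (Css,target / Css,current) = 265 × 20.7/23.9 = 229.5 mg

230 mg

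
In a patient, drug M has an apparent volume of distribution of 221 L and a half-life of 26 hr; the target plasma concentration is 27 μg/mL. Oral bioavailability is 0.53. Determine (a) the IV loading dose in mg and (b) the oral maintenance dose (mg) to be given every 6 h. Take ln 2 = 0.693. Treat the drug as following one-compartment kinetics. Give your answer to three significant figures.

(a) 5970 mg; (b) 1800 mg

LD = Vd × C = 221.0 × 27 = 5967 mg
CL = 0.693 × Vd / t½ = 0.693 × 221.0 / 26 = 5.891 L/h
D = CL × Css × τ / F = 5.891 × 27 × 6 / 0.53 = 1801 mg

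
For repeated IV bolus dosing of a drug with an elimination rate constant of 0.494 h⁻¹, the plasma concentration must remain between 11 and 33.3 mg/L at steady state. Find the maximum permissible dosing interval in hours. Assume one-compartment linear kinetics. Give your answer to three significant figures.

Between IV bolus doses, concentration decays as C = C₀·e^(−kτ), so C_peak/C_trough = e^(kτ).
τ_max = ln(C_peak/C_trough) / k = ln(33.3/11) / 0.4940 = 1.108 / 0.4940 = 2.243 h

2.24 h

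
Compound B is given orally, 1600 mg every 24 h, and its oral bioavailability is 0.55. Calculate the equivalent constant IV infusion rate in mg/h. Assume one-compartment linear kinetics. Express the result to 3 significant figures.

Equivalent systemic input: infusion rate = F·D/τ.
Rate = 0.55 × 1600 / 24 = 36.67 mg/h

36.7 mg/h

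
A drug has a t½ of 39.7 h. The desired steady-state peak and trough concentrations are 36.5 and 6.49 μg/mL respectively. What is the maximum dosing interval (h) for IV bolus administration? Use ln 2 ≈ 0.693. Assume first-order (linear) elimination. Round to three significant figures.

k = 0.693 / t½ = 0.693 / 39.7 = 0.01746 h⁻¹
Between IV bolus doses, concentration decays as C = C₀·e^(−kτ), so C_peak/C_trough = e^(kτ).
τ_max = ln(C_peak/C_trough) / k = ln(36.5/6.49) / 0.01746 = 1.727 / 0.01746 = 98.91 h

98.9 h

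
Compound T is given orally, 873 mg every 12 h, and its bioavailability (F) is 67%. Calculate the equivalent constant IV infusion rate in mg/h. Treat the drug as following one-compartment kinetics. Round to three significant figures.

48.7 mg/h

Equivalent systemic input: infusion rate = F·D/τ.
Rate = 0.67 × 873 / 12 = 48.74 mg/h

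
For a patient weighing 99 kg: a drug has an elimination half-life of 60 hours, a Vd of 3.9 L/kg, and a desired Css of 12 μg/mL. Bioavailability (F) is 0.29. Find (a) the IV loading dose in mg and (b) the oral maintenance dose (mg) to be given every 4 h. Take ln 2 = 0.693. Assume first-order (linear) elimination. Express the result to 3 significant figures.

(a) 4630 mg; (b) 738 mg

Total Vd = 3.9 × 99 = 386.1 L
LD = Vd × C = 386.1 × 12 = 4633 mg
CL = 0.693 × Vd / t½ = 0.693 × 386.1 / 60 = 4.459 L/h
D = CL × Css × τ / F = 4.459 × 12 × 4 / 0.29 = 738.0 mg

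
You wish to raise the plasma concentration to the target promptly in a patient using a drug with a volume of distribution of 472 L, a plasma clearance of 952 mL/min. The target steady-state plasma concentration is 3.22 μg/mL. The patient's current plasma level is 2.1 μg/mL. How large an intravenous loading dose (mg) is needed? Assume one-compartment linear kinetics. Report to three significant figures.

529 mg

Concentration deficit ΔC = 3.22 − 2.1 = 1.120 mg/L
LD = Vd × ΔC = 472.0 × 1.120 = 528.6 mg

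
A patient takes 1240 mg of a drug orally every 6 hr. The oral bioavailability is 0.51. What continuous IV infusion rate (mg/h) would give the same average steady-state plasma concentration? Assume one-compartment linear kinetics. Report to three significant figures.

Equivalent systemic input: infusion rate = F·D/τ.
Rate = 0.51 × 1240 / 6 = 105.4 mg/h

105 mg/h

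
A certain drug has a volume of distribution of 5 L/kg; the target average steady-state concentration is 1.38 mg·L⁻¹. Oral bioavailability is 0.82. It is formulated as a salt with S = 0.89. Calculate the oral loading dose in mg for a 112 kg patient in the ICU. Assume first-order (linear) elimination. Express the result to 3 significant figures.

1060 mg

Vd = 5 L/kg × 112 kg = 560.0 L
LD = Vd × C / F / S = 560.0 × 1.380 / 0.82 / 0.89 = 1059 mg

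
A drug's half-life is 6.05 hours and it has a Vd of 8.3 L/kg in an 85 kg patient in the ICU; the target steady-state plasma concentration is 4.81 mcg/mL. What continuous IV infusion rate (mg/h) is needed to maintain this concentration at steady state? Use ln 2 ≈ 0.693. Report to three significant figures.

389 mg/h

Vd = 8.3 L/kg × 85 kg = 705.5 L
CL = 0.693 × Vd / t½ = 0.693 × 705.5 / 6.05 = 80.81 L/h
Infusion rate = CL × Css = 80.81 × 4.81 = 388.7 mg/h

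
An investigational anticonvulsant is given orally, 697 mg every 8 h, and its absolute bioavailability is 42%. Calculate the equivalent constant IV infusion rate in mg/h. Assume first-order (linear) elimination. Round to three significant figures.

36.6 mg/h

Equivalent systemic input: infusion rate = F·D/τ.
Rate = 0.42 × 697 / 8 = 36.59 mg/h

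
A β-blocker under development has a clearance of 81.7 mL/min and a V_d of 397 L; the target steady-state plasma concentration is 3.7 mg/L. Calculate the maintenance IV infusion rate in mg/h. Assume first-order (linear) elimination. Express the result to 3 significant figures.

18.1 mg/h

Convert clearance: 81.7 mL/min × 60 min/h ÷ 1000 mL/L = 4.902 L/h
At steady state, infusion rate equals elimination rate: rate in = CL × Css.
Infusion rate = CL · Css = 4.902 L/h × 3.7 mg/L = 18.14 mg/h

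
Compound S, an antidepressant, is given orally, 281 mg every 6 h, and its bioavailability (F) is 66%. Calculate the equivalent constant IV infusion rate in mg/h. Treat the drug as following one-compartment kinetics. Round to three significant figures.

Equivalent systemic input: infusion rate = F·D/τ.
Rate = 0.66 × 281 / 6 = 30.91 mg/h

30.9 mg/h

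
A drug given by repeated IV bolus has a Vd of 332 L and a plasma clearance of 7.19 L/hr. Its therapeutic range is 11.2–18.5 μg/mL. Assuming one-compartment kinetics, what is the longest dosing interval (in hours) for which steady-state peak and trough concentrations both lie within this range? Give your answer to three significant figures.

23.2 h

k = CL / Vd = 7.190 / 332.0 = 0.02166 h⁻¹
Between IV bolus doses, concentration decays as C = C₀·e^(−kτ), so C_peak/C_trough = e^(kτ).
τ_max = ln(C_peak/C_trough) / k = ln(18.5/11.2) / 0.02166 = 0.5019 / 0.02166 = 23.17 h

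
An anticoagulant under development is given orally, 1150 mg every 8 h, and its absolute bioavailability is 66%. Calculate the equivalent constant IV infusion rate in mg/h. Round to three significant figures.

Equivalent systemic input: infusion rate = F·D/τ.
Rate = 0.66 × 1150 / 8 = 94.88 mg/h

94.9 mg/h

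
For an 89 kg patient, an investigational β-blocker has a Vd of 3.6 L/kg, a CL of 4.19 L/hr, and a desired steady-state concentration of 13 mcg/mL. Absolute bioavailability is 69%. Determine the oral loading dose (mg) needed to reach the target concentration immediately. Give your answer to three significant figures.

6040 mg

Total Vd = 3.6 × 89 = 320.4 L
LD = Vd × C / F = 320.4 × 13.00 / 0.69 = 6037 mg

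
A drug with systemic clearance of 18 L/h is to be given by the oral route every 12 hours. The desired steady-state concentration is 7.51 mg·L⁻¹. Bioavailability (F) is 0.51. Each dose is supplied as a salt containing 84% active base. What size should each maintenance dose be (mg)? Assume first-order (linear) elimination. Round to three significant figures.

3790 mg

At steady state, dose per interval replaces the amount cleared in that interval: F·S·D/τ = CL·Css.
D = CL × Css × τ / F / S = 18.00 × 7.51 × 12 / 0.51 / 0.84 = 3787 mg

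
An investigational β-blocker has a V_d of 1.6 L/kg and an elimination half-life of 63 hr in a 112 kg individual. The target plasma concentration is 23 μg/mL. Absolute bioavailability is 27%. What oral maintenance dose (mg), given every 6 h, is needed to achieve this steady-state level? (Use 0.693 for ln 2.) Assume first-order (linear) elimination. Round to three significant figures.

Total Vd = 1.6 × 112 = 179.2 L
CL = 0.693 × Vd / t½ = 0.693 × 179.2 / 63 = 1.971 L/h
D = CL × Css × τ / F = 1.971 × 23 × 6 / 0.27 = 1007 mg

1010 mg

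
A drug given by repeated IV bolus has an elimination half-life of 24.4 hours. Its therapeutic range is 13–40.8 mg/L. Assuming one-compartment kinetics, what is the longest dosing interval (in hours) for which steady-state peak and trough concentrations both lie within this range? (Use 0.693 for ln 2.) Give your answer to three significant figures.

k = 0.693 / t½ = 0.693 / 24.4 = 0.02840 h⁻¹
Between IV bolus doses, concentration decays as C = C₀·e^(−kτ), so C_peak/C_trough = e^(kτ).
τ_max = ln(C_peak/C_trough) / k = ln(40.8/13) / 0.02840 = 1.144 / 0.02840 = 40.28 h

40.3 h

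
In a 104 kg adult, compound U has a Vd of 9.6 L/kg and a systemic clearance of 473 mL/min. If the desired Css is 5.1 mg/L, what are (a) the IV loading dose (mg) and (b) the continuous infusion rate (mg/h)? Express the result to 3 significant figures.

(a) 5090 mg; (b) 145 mg/h

Total Vd = 9.6 × 104 = 998.4 L
Loading dose = Vd × C = 998.4 × 5.1 = 5092 mg
CL = 473 mL/min = 473 × 0.06 = 28.38 L/h
Maintenance: replace elimination → rate = CL × Css = 28.38 × 5.1 = 144.7 mg/h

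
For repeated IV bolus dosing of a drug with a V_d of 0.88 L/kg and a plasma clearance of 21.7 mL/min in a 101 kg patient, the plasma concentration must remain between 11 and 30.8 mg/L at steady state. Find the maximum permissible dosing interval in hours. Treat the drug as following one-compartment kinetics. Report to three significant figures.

70.3 h

Vd = 0.88 L/kg × 101 kg = 88.88 L
Convert clearance: 21.7 mL/min × 60 min/h ÷ 1000 mL/L = 1.302 L/h
k = CL / Vd = 1.302 / 88.88 = 0.01465 h⁻¹
Between IV bolus doses, concentration decays as C = C₀·e^(−kτ), so C_peak/C_trough = e^(kτ).
τ_max = ln(C_peak/C_trough) / k = ln(30.8/11) / 0.01465 = 1.030 / 0.01465 = 70.31 h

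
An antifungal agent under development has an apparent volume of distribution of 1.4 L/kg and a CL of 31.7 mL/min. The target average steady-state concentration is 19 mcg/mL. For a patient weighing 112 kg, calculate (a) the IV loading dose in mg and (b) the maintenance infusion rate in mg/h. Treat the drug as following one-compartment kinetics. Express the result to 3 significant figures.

(a) 2980 mg; (b) 36.1 mg/h

Vd(total) = 112 kg × 1.4 L/kg = 156.8 L
LD = Vd · C_target = 156.8 × 19 = 2979 mg
CL = 31.7 mL/min × 60/1000 = 1.902 L/h
Maintenance infusion rate = CL × Css = 1.902 × 19 = 36.14 mg/h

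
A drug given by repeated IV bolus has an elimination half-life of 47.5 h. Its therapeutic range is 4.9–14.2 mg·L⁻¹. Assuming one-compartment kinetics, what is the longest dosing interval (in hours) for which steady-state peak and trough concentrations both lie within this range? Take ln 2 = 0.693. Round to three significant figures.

k = 0.693 / t½ = 0.693 / 47.5 = 0.01459 h⁻¹
Between IV bolus doses, concentration decays as C = C₀·e^(−kτ), so C_peak/C_trough = e^(kτ).
τ_max = ln(C_peak/C_trough) / k = ln(14.2/4.9) / 0.01459 = 1.064 / 0.01459 = 72.93 h

72.9 h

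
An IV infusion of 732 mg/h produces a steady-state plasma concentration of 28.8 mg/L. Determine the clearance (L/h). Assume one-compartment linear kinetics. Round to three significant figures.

At steady state, infusion rate = CL × Css, so CL = rate / Css.
CL = 732 / 28.8 = 25.42 L/h

25.4 L/h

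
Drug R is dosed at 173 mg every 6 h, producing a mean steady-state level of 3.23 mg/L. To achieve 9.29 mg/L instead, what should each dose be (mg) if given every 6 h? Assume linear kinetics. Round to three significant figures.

With linear kinetics, Css is proportional to dose rate (D/τ) at fixed clearance.
D₂ = D₁ × (Css,target / Css,current) = 173 × 9.29/3.23 = 497.6 mg

498 mg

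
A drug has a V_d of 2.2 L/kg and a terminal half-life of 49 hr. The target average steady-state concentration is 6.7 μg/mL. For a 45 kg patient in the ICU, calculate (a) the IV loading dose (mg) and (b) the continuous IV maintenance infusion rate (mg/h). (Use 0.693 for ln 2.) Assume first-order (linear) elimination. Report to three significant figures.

(a) 663 mg; (b) 9.38 mg/h

Vd = 2.2 L/kg × 45 kg = 99.00 L
LD = Vd × C = 99.00 × 6.7 = 663.3 mg
CL = 0.693 × Vd / t½ = 0.693 × 99.00 / 49 = 1.400 L/h
Infusion rate = CL × Css = 1.400 × 6.7 = 9.380 mg/h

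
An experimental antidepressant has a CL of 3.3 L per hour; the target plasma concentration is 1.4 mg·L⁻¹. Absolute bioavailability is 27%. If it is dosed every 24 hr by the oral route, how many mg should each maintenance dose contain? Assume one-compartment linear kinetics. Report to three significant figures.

D = CL × Css × τ / F = 3.300 × 1.4 × 24 / 0.27 = 410.7 mg

411 mg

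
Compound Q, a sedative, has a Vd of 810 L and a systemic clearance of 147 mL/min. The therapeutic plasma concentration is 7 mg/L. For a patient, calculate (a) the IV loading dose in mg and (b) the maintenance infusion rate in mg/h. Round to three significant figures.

(a) 5670 mg; (b) 61.7 mg/h

LD = Vd · C_target = 810.0 × 7 = 5670 mg
CL = 147 mL/min = 147 × 0.06 = 8.820 L/h
Infusion rate = 8.820 L/h × 7 mg/L = 61.74 mg/h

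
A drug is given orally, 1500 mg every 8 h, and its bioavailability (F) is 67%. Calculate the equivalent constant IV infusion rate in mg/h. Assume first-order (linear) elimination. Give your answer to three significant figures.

126 mg/h

Equivalent systemic input: infusion rate = F·D/τ.
Rate = 0.67 × 1500 / 8 = 125.6 mg/h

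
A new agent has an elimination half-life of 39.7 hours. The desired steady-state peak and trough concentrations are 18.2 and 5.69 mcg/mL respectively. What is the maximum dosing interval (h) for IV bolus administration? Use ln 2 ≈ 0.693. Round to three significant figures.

66.6 h

k = 0.693 / t½ = 0.693 / 39.7 = 0.01746 h⁻¹
Between IV bolus doses, concentration decays as C = C₀·e^(−kτ), so C_peak/C_trough = e^(kτ).
τ_max = ln(C_peak/C_trough) / k = ln(18.2/5.69) / 0.01746 = 1.163 / 0.01746 = 66.61 h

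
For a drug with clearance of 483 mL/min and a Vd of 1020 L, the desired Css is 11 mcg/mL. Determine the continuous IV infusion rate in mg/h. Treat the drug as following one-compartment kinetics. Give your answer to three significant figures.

CL = 483 mL/min = 483 × 0.06 = 28.98 L/h
R₀ = 28.98 × 11 = 318.8 mg/h

319 mg/h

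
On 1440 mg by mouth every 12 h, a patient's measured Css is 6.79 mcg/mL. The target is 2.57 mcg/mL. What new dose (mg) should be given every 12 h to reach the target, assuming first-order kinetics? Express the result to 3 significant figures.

545 mg

With linear kinetics, Css is proportional to dose rate (D/τ) at fixed clearance.
D₂ = D₁ × (Css,target / Css,current) = 1440 × 2.57/6.79 = 545.0 mg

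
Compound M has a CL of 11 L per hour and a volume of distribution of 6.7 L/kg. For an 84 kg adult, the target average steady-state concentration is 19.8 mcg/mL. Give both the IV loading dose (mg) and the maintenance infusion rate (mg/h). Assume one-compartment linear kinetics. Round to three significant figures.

Vd = 6.7 L/kg × 84 kg = 562.8 L
Loading: fill Vd to C_target → 562.8 L × 19.8 mg/L = 11140 mg
Maintenance: replace elimination → rate = CL × Css = 11.00 × 19.8 = 217.8 mg/h

(a) 11100 mg; (b) 218 mg/h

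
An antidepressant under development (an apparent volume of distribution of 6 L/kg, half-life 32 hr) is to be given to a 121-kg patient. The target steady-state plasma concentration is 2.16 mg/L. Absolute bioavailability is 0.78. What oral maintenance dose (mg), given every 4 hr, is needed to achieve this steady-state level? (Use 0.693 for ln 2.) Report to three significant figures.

174 mg

Vd = 6 L/kg × 121 kg = 726.0 L
k = 0.693/32 = 0.02166 h⁻¹, so CL = k·Vd = 0.02166 × 726.0 = 15.73 L/h
D = CL × Css × τ / F = 15.73 × 2.16 × 4 / 0.78 = 174.2 mg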